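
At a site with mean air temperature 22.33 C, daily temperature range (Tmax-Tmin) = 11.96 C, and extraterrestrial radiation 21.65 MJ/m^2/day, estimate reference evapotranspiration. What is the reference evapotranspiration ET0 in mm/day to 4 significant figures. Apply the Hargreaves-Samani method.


Approach: apply the Hargreaves-Samani method, ET0 = 0.0023*(Tmean+17.8)*sqrt(Tmax-Tmin)*0.408*Ra.
ET0 = 0.0023*(22.33+17.8)*sqrt(11.96)*0.408*21.65 = 2.820 mm/day
Therefore the reference evapotranspiration ET0 = 2.820 mm/day.


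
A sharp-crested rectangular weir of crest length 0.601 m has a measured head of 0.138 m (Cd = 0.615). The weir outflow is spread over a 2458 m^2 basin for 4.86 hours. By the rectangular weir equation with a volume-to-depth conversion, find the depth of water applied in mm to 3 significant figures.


Approach: apply the rectangular weir equation with a volume-to-depth conversion, Q = (2/3)*Cd*L*sqrt(2g)*H^1.5; d = Q*t/A * 1000.
Step 1 — weir discharge:
  Q = (2/3)*0.615*0.601*sqrt(2*9.81)*0.138^1.5 = 0.055953 m^3/s
Step 2 — volume: V = 0.055953 * 4.86*3600 = 978.96 m^3
Step 3 — depth: d = V/A * 1000 = 978.96/2458 * 1000 = 398 mm
Therefore the depth of water applied = 398 mm.


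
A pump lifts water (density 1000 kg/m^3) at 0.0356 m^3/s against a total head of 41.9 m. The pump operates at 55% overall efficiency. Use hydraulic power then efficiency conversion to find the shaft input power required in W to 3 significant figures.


Approach: apply hydraulic power then efficiency conversion, P = rho*g*Q*H; P_in = P/eta.
Step 1 — hydraulic power (P = rho*g*Q*H):
  P = 1000 * 9.81 * 0.0356 * 41.9 = 14633 W
Step 2 — input power: P_in = P/eta = 14633 / 0.55 = 26600 W
Therefore the shaft input power required = 26600 W.


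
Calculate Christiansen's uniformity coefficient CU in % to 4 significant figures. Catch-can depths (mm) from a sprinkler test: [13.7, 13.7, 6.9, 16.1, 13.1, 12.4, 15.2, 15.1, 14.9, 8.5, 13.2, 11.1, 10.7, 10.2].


Approach: apply Christiansen's uniformity coefficient, CU = (1 - mean_abs_deviation/mean)*100.
mean = 12.4857 mm
mean |d_i - mean| = 2.15918 mm
CU = (1 - 2.15918/12.4857)*100 = 82.71 %
Therefore Christiansen's uniformity coefficient CU = 82.71 %.


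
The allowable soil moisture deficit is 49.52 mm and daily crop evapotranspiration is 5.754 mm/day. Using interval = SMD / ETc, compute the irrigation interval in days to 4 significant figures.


interval = 49.52 / 5.754 = 8.606 days
Therefore the irrigation interval = 8.606 days.


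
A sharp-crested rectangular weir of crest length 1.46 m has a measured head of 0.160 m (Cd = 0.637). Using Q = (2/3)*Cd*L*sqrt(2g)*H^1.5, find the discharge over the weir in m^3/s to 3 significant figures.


Q = (2/3)*0.637*1.46*sqrt(2*9.81)*0.160^1.5 = 0.176 m^3/s
Therefore the discharge over the weir = 0.176 m^3/s.


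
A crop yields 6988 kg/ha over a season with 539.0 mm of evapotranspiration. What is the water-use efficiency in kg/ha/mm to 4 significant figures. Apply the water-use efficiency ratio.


Approach: apply the water-use efficiency ratio, WUE = yield/ET.
WUE = 6988 / 539.0 = 12.96 kg/ha/mm
Therefore the water-use efficiency = 12.96 kg/ha/mm.


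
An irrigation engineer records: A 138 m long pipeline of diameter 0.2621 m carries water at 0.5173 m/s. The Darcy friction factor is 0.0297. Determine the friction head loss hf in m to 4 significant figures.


Approach: apply the Darcy-Weisbach equation, hf = f*(L/D)*(v^2/(2g)).
hf = 0.0297 * (138/0.2621) * (0.5173^2 / (2*9.81))
hf = 0.2133 m
Therefore the friction head loss hf = 0.2133 m.


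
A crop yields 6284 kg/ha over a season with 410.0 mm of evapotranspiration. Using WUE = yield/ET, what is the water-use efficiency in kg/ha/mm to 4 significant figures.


WUE = 6284 / 410.0 = 15.33 kg/ha/mm
Therefore the water-use efficiency = 15.33 kg/ha/mm.


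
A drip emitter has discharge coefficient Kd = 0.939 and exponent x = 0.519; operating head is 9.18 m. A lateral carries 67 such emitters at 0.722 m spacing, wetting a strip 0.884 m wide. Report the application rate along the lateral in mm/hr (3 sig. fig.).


Approach: apply the emitter equation with a lateral mass balance, q = Kd*h^x; Q = n*q; rate = Q/(n*spacing*width).
Step 1 — single emitter flow (q = Kd*h^x):
  q = 0.939 * 9.18^0.519 = 2.9674 L/hr
Step 2 — total lateral flow: Q = 67 * 2.9674 = 198.82 L/hr
Step 3 — wetted area: A = 67 * 0.722 * 0.884 = 42.763 m^2
Step 4 — application rate: Q/A = 198.82/42.763 = 4.65 mm/hr
Therefore the application rate along the lateral = 4.65 mm/hr.


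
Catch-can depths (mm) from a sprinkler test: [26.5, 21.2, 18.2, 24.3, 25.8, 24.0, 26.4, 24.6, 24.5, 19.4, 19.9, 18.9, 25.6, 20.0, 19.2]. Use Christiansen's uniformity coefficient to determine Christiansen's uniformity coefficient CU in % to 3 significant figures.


Approach: apply Christiansen's uniformity coefficient, CU = (1 - mean_abs_deviation/mean)*100.
mean = 22.567 mm
mean |d_i - mean| = 2.8222 mm
CU = (1 - 2.8222/22.567)*100 = 87.5 %
Therefore Christiansen's uniformity coefficient CU = 87.5 %.


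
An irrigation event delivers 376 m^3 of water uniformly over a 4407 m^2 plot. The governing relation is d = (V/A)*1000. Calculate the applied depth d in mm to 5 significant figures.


d = (376 / 4407) * 1000 = 85.319 mm
Therefore the applied depth d = 85.319 mm.


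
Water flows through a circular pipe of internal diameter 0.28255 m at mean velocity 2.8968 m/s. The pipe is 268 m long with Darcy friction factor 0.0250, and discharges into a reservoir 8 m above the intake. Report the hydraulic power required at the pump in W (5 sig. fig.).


Approach: apply continuity + Darcy-Weisbach + hydraulic power, Q = A*v; hf = f*(L/D)*(v^2/(2g)); H = static + hf; P = rho*g*Q*H.
Step 1 — flow rate (continuity, Q = A*v):
  A = pi*(0.28255/2)^2 = 0.06270187 m^2
  Q = 0.06270187 * 2.8968 = 0.1816348 m^3/s
Step 2 — friction head loss (Darcy-Weisbach):
  hf = 0.0250 * (268/0.28255) * (2.8968^2 / (2*9.81))
  hf = 10.14186 m
Step 3 — total head: H = 8 + 10.14186 = 18.14186 m
Step 4 — hydraulic power (P = rho*g*Q*H):
  P = 1000 * 9.81 * 0.1816348 * 18.14186 = 32326 W
Therefore the hydraulic power required at the pump = 32326 W.


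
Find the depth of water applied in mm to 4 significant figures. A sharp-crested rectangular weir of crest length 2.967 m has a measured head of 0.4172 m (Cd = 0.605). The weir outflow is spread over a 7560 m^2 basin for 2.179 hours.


Approach: apply the rectangular weir equation with a volume-to-depth conversion, Q = (2/3)*Cd*L*sqrt(2g)*H^1.5; d = Q*t/A * 1000.
Step 1 — weir discharge:
  Q = (2/3)*0.605*2.967*sqrt(2*9.81)*0.4172^1.5 = 1.42839 m^3/s
Step 2 — volume: V = 1.42839 * 2.179*3600 = 11204.9 m^3
Step 3 — depth: d = V/A * 1000 = 11204.9/7560 * 1000 = 1482 mm
Therefore the depth of water applied = 1482 mm.


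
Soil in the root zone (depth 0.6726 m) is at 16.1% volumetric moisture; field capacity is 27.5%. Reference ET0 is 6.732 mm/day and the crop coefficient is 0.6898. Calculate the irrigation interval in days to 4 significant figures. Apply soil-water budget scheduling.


Approach: apply soil-water budget scheduling, SMD = (FC-theta)/100*depth*1000; ETc = ET0*Kc; interval = SMD/ETc.
Step 1 — soil moisture deficit:
  SMD = (27.5 - 16.1)/100 * 0.6726 * 1000 = 76.6764 mm
Step 2 — daily crop ET (ETc = ET0*Kc):
  ETc = 6.732 * 0.6898 = 4.64373 mm/day
Step 3 — irrigation interval (SMD/ETc):
  interval = 76.6764 / 4.64373 = 16.51 days
Therefore the irrigation interval = 16.51 days.


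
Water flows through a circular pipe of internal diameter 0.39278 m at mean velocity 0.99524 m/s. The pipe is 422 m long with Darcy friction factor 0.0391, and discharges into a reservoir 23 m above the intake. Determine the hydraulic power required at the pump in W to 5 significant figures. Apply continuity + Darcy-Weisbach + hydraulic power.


Approach: apply continuity + Darcy-Weisbach + hydraulic power, Q = A*v; hf = f*(L/D)*(v^2/(2g)); H = static + hf; P = rho*g*Q*H.
Step 1 — flow rate (continuity, Q = A*v):
  A = pi*(0.39278/2)^2 = 0.1211682 m^2
  Q = 0.1211682 * 0.99524 = 0.1205914 m^3/s
Step 2 — friction head loss (Darcy-Weisbach):
  hf = 0.0391 * (422/0.39278) * (0.99524^2 / (2*9.81))
  hf = 2.120784 m
Step 3 — total head: H = 23 + 2.120784 = 25.12078 m
Step 4 — hydraulic power (P = rho*g*Q*H):
  P = 1000 * 9.81 * 0.1205914 * 25.12078 = 29718 W
Therefore the hydraulic power required at the pump = 29718 W.


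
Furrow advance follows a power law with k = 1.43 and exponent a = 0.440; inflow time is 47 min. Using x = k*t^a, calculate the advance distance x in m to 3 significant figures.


x = 1.43 * 47^0.440 = 7.78 m
Therefore the advance distance x = 7.78 m.


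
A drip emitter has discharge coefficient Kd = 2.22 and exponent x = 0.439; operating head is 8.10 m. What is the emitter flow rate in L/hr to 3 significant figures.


Approach: apply the emitter characteristic equation, q = Kd * h^x.
q = 2.22 * 8.10^0.439 = 5.56 L/hr
Therefore the emitter flow rate = 5.56 L/hr.


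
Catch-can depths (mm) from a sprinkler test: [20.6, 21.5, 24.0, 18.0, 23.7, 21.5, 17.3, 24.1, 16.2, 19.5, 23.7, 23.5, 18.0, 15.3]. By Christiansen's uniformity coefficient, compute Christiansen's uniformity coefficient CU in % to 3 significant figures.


Approach: apply Christiansen's uniformity coefficient, CU = (1 - mean_abs_deviation/mean)*100.
mean = 20.493 mm
mean |d_i - mean| = 2.6653 mm
CU = (1 - 2.6653/20.493)*100 = 87.0 %
Therefore Christiansen's uniformity coefficient CU = 87.0 %.


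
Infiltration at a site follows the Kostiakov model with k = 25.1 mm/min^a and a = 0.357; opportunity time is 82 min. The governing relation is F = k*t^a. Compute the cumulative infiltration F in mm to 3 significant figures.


F = 25.1 * 82^0.357 = 121 mm
Therefore the cumulative infiltration F = 121 mm.


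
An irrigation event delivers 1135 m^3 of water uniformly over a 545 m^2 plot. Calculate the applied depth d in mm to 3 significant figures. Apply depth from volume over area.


Approach: apply depth from volume over area, d = (V/A)*1000.
d = (1135 / 545) * 1000 = 2080 mm
Therefore the applied depth d = 2080 mm.


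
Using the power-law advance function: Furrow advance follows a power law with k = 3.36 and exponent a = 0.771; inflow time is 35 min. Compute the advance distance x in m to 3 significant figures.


Approach: apply the power-law advance function, x = k*t^a.
x = 3.36 * 35^0.771 = 52.1 m
Therefore the advance distance x = 52.1 m.


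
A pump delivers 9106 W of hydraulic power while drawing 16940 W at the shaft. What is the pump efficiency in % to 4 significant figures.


Approach: apply the efficiency ratio, eta = (P_out/P_in)*100.
eta = (9106 / 16940) * 100 = 53.75 %
Therefore the pump efficiency = 53.75 %.


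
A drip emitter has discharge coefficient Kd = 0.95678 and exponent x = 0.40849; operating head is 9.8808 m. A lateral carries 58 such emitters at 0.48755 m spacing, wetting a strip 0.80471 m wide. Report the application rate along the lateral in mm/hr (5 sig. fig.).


Approach: apply the emitter equation with a lateral mass balance, q = Kd*h^x; Q = n*q; rate = Q/(n*spacing*width).
Step 1 — single emitter flow (q = Kd*h^x):
  q = 0.95678 * 9.8808^0.40849 = 2.438792 L/hr
Step 2 — total lateral flow: Q = 58 * 2.438792 = 141.4499 L/hr
Step 3 — wetted area: A = 58 * 0.48755 * 0.80471 = 22.75551 m^2
Step 4 — application rate: Q/A = 141.4499/22.75551 = 6.2161 mm/hr
Therefore the application rate along the lateral = 6.2161 mm/hr.


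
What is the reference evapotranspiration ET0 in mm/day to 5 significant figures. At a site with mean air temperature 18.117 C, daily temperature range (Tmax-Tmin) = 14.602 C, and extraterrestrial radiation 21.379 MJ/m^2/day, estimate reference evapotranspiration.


Approach: apply the Hargreaves-Samani method, ET0 = 0.0023*(Tmean+17.8)*sqrt(Tmax-Tmin)*0.408*Ra.
ET0 = 0.0023*(18.117+17.8)*sqrt(14.602)*0.408*21.379 = 2.7535 mm/day
Therefore the reference evapotranspiration ET0 = 2.7535 mm/day.


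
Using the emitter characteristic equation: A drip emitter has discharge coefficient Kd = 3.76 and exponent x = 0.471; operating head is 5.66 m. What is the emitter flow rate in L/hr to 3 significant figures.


Approach: apply the emitter characteristic equation, q = Kd * h^x.
q = 3.76 * 5.66^0.471 = 8.51 L/hr
Therefore the emitter flow rate = 8.51 L/hr.


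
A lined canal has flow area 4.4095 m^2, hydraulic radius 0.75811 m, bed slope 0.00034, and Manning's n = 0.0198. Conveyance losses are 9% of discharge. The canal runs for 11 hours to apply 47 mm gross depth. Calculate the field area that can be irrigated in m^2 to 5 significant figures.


Approach: apply Manning's equation with a conveyance and depth budget, Q = (1/n)*A*R^(2/3)*S^(1/2); Q_field = Q*(1-loss); Area = Q_field*t/(d/1000).
Step 1 — canal discharge (Manning's equation):
  Q = (1/0.0198) * 4.4095 * 0.75811^(2/3) * 0.00034^(1/2) = 3.414170 m^3/s
Step 2 — delivered flow: Q_field = 3.414170*(1 - 9/100) = 3.106894 m^3/s
Step 3 — volume delivered: V = 3.106894 * 11*3600 = 123033.0 m^3
Step 4 — area served: A = V / (depth/1000) = 123033.0 / 0.047 = 2617700 m^2
Therefore the field area that can be irrigated = 2617700 m^2.


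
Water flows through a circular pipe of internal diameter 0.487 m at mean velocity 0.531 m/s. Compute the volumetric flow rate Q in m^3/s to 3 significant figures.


Approach: apply the continuity equation for pipe flow, Q = A * v with A = pi*(D/2)^2.
A = pi*(0.487/2)^2 = 0.18627 m^2
Q = 0.18627 * 0.531 = 0.0989 m^3/s
Therefore the volumetric flow rate Q = 0.0989 m^3/s.


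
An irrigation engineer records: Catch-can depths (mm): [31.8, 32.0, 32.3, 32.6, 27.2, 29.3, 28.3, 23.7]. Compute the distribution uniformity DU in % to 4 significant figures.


Approach: apply the low-quarter distribution uniformity, DU = (mean of lowest quarter of readings / overall mean)*100.
sorted lowest 2 of 8: [23.7, 27.2] -> mean = 25.4500 mm
overall mean = 29.6500 mm
DU = (25.4500/29.6500)*100 = 85.83 %
Therefore the distribution uniformity DU = 85.83 %.


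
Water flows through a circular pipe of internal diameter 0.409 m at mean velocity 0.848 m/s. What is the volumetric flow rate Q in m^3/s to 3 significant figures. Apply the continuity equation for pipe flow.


Approach: apply the continuity equation for pipe flow, Q = A * v with A = pi*(D/2)^2.
A = pi*(0.409/2)^2 = 0.13138 m^2
Q = 0.13138 * 0.848 = 0.111 m^3/s
Therefore the volumetric flow rate Q = 0.111 m^3/s.


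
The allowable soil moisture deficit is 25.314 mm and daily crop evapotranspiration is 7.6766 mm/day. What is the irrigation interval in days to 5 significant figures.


Approach: apply the irrigation interval relation, interval = SMD / ETc.
interval = 25.314 / 7.6766 = 3.2976 days
Therefore the irrigation interval = 3.2976 days.


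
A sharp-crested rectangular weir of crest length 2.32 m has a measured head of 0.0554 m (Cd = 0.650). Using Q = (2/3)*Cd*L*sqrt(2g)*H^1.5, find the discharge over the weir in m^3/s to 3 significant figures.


Q = (2/3)*0.650*2.32*sqrt(2*9.81)*0.0554^1.5 = 0.0581 m^3/s
Therefore the discharge over the weir = 0.0581 m^3/s.


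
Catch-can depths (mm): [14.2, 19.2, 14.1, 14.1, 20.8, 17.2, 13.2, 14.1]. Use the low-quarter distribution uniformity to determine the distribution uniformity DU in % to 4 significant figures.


Approach: apply the low-quarter distribution uniformity, DU = (mean of lowest quarter of readings / overall mean)*100.
sorted lowest 2 of 8: [13.2, 14.1] -> mean = 13.6500 mm
overall mean = 15.8625 mm
DU = (13.6500/15.8625)*100 = 86.05 %
Therefore the distribution uniformity DU = 86.05 %.


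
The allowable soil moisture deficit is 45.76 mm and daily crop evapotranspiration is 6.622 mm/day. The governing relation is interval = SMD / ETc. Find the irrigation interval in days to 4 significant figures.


interval = 45.76 / 6.622 = 6.910 days
Therefore the irrigation interval = 6.910 days.


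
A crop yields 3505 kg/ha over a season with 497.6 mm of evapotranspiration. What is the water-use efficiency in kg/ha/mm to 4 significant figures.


Approach: apply the water-use efficiency ratio, WUE = yield/ET.
WUE = 3505 / 497.6 = 7.044 kg/ha/mm
Therefore the water-use efficiency = 7.044 kg/ha/mm.


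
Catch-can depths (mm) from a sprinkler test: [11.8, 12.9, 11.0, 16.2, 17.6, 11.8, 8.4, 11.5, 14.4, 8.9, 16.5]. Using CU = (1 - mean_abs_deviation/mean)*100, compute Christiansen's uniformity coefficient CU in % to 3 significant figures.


mean = 12.818 mm
mean |d_i - mean| = 2.4562 mm
CU = (1 - 2.4562/12.818)*100 = 80.8 %
Therefore Christiansen's uniformity coefficient CU = 80.8 %.


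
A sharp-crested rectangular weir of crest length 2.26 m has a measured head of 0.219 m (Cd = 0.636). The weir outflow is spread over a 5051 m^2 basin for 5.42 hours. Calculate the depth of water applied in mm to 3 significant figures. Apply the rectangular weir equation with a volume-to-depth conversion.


Approach: apply the rectangular weir equation with a volume-to-depth conversion, Q = (2/3)*Cd*L*sqrt(2g)*H^1.5; d = Q*t/A * 1000.
Step 1 — weir discharge:
  Q = (2/3)*0.636*2.26*sqrt(2*9.81)*0.219^1.5 = 0.43500 m^3/s
Step 2 — volume: V = 0.43500 * 5.42*3600 = 8487.7 m^3
Step 3 — depth: d = V/A * 1000 = 8487.7/5051 * 1000 = 1680 mm
Therefore the depth of water applied = 1680 mm.


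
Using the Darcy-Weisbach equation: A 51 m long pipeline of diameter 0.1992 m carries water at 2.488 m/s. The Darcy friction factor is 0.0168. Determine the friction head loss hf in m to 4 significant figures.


Approach: apply the Darcy-Weisbach equation, hf = f*(L/D)*(v^2/(2g)).
hf = 0.0168 * (51/0.1992) * (2.488^2 / (2*9.81))
hf = 1.357 m
Therefore the friction head loss hf = 1.357 m.


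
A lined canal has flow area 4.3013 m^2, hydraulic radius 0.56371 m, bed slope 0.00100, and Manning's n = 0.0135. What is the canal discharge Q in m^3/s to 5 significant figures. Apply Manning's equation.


Approach: apply Manning's equation, Q = (1/n)*A*R^(2/3)*S^(1/2).
Q = (1/0.0135) * 4.3013 * 0.56371^(2/3) * 0.00100^(1/2) = 6.8755 m^3/s
Therefore the canal discharge Q = 6.8755 m^3/s.


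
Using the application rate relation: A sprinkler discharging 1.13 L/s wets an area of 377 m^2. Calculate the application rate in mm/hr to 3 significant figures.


Approach: apply the application rate relation, rate = (Q/A)*3600.
rate = (1.13 / 377) * 3600 = 10.8 mm/hr
Therefore the application rate = 10.8 mm/hr.


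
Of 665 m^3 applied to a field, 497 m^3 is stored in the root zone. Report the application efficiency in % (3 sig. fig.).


Approach: apply the application efficiency ratio, Ea = (stored/applied)*100.
Ea = (497/665)*100 = 74.7 %
Therefore the application efficiency = 74.7 %.


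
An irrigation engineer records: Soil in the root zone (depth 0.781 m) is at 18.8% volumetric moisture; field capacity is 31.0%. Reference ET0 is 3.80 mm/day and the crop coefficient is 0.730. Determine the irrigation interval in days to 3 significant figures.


Approach: apply soil-water budget scheduling, SMD = (FC-theta)/100*depth*1000; ETc = ET0*Kc; interval = SMD/ETc.
Step 1 — soil moisture deficit:
  SMD = (31.0 - 18.8)/100 * 0.781 * 1000 = 95.282 mm
Step 2 — daily crop ET (ETc = ET0*Kc):
  ETc = 3.80 * 0.730 = 2.7740 mm/day
Step 3 — irrigation interval (SMD/ETc):
  interval = 95.282 / 2.7740 = 34.3 days
Therefore the irrigation interval = 34.3 days.


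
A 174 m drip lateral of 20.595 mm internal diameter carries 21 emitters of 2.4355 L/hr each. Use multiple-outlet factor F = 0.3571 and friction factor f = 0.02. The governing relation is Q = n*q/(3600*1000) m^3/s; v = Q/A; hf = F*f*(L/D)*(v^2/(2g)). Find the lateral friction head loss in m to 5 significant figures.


Q = 21*2.4355/(3600*1000) = 1.420708e-05 m^3/s
A = pi*(20.595e-3/2)^2 = 3.331298e-04 m^2, so v = Q/A = 0.04264729 m/s
hf = 0.3571*0.02*(174/0.020595)*(0.04264729^2/(2*9.81)) = 0.0055936 m
Therefore the lateral friction head loss = 0.0055936 m.


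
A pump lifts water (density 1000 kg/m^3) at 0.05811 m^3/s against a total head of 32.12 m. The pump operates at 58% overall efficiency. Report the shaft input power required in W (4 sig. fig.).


Approach: apply hydraulic power then efficiency conversion, P = rho*g*Q*H; P_in = P/eta.
Step 1 — hydraulic power (P = rho*g*Q*H):
  P = 1000 * 9.81 * 0.05811 * 32.12 = 18310.3 W
Step 2 — input power: P_in = P/eta = 18310.3 / 0.58 = 31570 W
Therefore the shaft input power required = 31570 W.


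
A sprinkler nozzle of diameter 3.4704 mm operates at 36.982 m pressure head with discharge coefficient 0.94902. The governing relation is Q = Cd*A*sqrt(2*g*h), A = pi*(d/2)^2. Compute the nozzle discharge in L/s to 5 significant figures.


A = pi*(3.4704e-3/2)^2 = 9.459081e-06 m^2
Q = 0.94902 * 9.459081e-06 * sqrt(2*9.81*36.982) * 1000 = 0.24181 L/s
Therefore the nozzle discharge = 0.24181 L/s.


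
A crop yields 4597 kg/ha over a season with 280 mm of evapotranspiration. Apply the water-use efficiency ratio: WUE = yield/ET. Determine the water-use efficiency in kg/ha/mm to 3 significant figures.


WUE = 4597 / 280 = 16.4 kg/ha/mm
Therefore the water-use efficiency = 16.4 kg/ha/mm.


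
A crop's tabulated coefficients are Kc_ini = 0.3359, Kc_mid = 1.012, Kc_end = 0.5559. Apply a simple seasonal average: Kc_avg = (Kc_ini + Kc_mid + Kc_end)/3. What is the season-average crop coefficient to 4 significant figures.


Kc_avg = (0.3359 + 1.012 + 0.5559)/3 = 0.6346
Therefore the season-average crop coefficient = 0.6346.


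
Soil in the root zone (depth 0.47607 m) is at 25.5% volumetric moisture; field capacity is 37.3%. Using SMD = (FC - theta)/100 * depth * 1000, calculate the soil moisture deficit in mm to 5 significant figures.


SMD = (37.3 - 25.5)/100 * 0.47607 * 1000 = 56.176 mm
Therefore the soil moisture deficit = 56.176 mm.


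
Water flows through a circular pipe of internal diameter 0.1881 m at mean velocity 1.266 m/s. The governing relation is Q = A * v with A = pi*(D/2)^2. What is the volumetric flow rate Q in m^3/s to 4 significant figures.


A = pi*(0.1881/2)^2 = 0.0277887 m^2
Q = 0.0277887 * 1.266 = 0.03518 m^3/s
Therefore the volumetric flow rate Q = 0.03518 m^3/s.


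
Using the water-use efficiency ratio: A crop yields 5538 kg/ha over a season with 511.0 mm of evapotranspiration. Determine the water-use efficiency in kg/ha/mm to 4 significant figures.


Approach: apply the water-use efficiency ratio, WUE = yield/ET.
WUE = 5538 / 511.0 = 10.84 kg/ha/mm
Therefore the water-use efficiency = 10.84 kg/ha/mm.


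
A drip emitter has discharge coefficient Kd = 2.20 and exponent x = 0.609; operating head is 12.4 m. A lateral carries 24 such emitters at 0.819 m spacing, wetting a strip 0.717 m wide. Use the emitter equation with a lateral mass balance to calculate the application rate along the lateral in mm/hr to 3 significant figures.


Approach: apply the emitter equation with a lateral mass balance, q = Kd*h^x; Q = n*q; rate = Q/(n*spacing*width).
Step 1 — single emitter flow (q = Kd*h^x):
  q = 2.20 * 12.4^0.609 = 10.193 L/hr
Step 2 — total lateral flow: Q = 24 * 10.193 = 244.64 L/hr
Step 3 — wetted area: A = 24 * 0.819 * 0.717 = 14.093 m^2
Step 4 — application rate: Q/A = 244.64/14.093 = 17.4 mm/hr
Therefore the application rate along the lateral = 17.4 mm/hr.


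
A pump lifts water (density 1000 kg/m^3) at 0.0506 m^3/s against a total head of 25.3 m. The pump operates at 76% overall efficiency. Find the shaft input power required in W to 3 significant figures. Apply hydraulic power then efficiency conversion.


Approach: apply hydraulic power then efficiency conversion, P = rho*g*Q*H; P_in = P/eta.
Step 1 — hydraulic power (P = rho*g*Q*H):
  P = 1000 * 9.81 * 0.0506 * 25.3 = 12559 W
Step 2 — input power: P_in = P/eta = 12559 / 0.76 = 16500 W
Therefore the shaft input power required = 16500 W.


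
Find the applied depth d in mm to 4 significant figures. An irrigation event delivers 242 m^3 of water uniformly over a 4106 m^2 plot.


Approach: apply depth from volume over area, d = (V/A)*1000.
d = (242 / 4106) * 1000 = 58.94 mm
Therefore the applied depth d = 58.94 mm.


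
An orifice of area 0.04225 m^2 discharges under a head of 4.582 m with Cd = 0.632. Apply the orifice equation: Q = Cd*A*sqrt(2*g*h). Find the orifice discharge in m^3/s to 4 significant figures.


Q = 0.632 * 0.04225 * sqrt(2*9.81*4.582) = 0.2532 m^3/s
Therefore the orifice discharge = 0.2532 m^3/s.


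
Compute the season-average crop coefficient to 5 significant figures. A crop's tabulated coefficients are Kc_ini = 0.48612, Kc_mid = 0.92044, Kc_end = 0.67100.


Approach: apply a simple seasonal average, Kc_avg = (Kc_ini + Kc_mid + Kc_end)/3.
Kc_avg = (0.48612 + 0.92044 + 0.67100)/3 = 0.69252
Therefore the season-average crop coefficient = 0.69252.


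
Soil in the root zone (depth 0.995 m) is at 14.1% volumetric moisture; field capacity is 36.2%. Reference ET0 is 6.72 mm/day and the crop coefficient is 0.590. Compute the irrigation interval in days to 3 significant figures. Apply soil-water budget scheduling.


Approach: apply soil-water budget scheduling, SMD = (FC-theta)/100*depth*1000; ETc = ET0*Kc; interval = SMD/ETc.
Step 1 — soil moisture deficit:
  SMD = (36.2 - 14.1)/100 * 0.995 * 1000 = 219.90 mm
Step 2 — daily crop ET (ETc = ET0*Kc):
  ETc = 6.72 * 0.590 = 3.9648 mm/day
Step 3 — irrigation interval (SMD/ETc):
  interval = 219.90 / 3.9648 = 55.5 days
Therefore the irrigation interval = 55.5 days.


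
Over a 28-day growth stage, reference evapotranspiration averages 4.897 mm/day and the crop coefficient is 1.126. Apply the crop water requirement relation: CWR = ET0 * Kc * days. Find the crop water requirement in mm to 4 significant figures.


CWR = 4.897 * 1.126 * 28 = 154.4 mm
Therefore the crop water requirement = 154.4 mm.


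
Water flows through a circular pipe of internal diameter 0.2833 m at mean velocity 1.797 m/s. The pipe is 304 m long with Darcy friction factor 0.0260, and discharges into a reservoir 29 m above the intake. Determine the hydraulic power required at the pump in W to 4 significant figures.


Approach: apply continuity + Darcy-Weisbach + hydraulic power, Q = A*v; hf = f*(L/D)*(v^2/(2g)); H = static + hf; P = rho*g*Q*H.
Step 1 — flow rate (continuity, Q = A*v):
  A = pi*(0.2833/2)^2 = 0.0630352 m^2
  Q = 0.0630352 * 1.797 = 0.113274 m^3/s
Step 2 — friction head loss (Darcy-Weisbach):
  hf = 0.0260 * (304/0.2833) * (1.797^2 / (2*9.81))
  hf = 4.59195 m
Step 3 — total head: H = 29 + 4.59195 = 33.5920 m
Step 4 — hydraulic power (P = rho*g*Q*H):
  P = 1000 * 9.81 * 0.113274 * 33.5920 = 37330 W
Therefore the hydraulic power required at the pump = 37330 W.


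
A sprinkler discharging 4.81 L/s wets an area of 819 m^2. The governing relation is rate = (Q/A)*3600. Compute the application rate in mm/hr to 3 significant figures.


rate = (4.81 / 819) * 3600 = 21.1 mm/hr
Therefore the application rate = 21.1 mm/hr.


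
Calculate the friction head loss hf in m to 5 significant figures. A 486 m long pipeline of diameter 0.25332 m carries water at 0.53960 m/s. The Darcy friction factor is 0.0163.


Approach: apply the Darcy-Weisbach equation, hf = f*(L/D)*(v^2/(2g)).
hf = 0.0163 * (486/0.25332) * (0.53960^2 / (2*9.81))
hf = 0.46409 m
Therefore the friction head loss hf = 0.46409 m.


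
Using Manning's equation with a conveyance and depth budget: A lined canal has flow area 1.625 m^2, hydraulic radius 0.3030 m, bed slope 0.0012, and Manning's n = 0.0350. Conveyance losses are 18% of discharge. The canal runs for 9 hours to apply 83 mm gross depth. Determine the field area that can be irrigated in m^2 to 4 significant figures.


Approach: apply Manning's equation with a conveyance and depth budget, Q = (1/n)*A*R^(2/3)*S^(1/2); Q_field = Q*(1-loss); Area = Q_field*t/(d/1000).
Step 1 — canal discharge (Manning's equation):
  Q = (1/0.0350) * 1.625 * 0.3030^(2/3) * 0.0012^(1/2) = 0.725556 m^3/s
Step 2 — delivered flow: Q_field = 0.725556*(1 - 18/100) = 0.594956 m^3/s
Step 3 — volume delivered: V = 0.594956 * 9*3600 = 19276.6 m^3
Step 4 — area served: A = V / (depth/1000) = 19276.6 / 0.083 = 232200 m^2
Therefore the field area that can be irrigated = 232200 m^2.


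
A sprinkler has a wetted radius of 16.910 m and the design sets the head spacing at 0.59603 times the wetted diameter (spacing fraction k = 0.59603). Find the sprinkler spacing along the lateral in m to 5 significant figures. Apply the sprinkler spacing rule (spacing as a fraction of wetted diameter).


Approach: apply the sprinkler spacing rule (spacing as a fraction of wetted diameter), S = k*(2*R).
S = 0.59603 * (2 * 16.910) = 20.158 m
Therefore the sprinkler spacing along the lateral = 20.158 m.


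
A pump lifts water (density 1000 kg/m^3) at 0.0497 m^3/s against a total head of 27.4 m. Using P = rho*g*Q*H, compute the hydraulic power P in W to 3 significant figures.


P = 1000 * 9.81 * 0.0497 * 27.4 = 13400 W
Therefore the hydraulic power P = 13400 W.


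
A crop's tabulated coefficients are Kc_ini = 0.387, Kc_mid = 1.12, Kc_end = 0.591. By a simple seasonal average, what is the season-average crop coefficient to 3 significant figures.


Approach: apply a simple seasonal average, Kc_avg = (Kc_ini + Kc_mid + Kc_end)/3.
Kc_avg = (0.387 + 1.12 + 0.591)/3 = 0.699
Therefore the season-average crop coefficient = 0.699.


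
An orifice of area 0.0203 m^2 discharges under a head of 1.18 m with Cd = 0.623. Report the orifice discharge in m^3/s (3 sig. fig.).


Approach: apply the orifice equation, Q = Cd*A*sqrt(2*g*h).
Q = 0.623 * 0.0203 * sqrt(2*9.81*1.18) = 0.0609 m^3/s
Therefore the orifice discharge = 0.0609 m^3/s.


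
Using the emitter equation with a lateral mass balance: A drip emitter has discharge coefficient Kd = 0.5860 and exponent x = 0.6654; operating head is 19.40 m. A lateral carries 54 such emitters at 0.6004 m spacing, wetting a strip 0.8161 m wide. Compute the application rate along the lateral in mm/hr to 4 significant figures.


Approach: apply the emitter equation with a lateral mass balance, q = Kd*h^x; Q = n*q; rate = Q/(n*spacing*width).
Step 1 — single emitter flow (q = Kd*h^x):
  q = 0.5860 * 19.40^0.6654 = 4.21503 L/hr
Step 2 — total lateral flow: Q = 54 * 4.21503 = 227.612 L/hr
Step 3 — wetted area: A = 54 * 0.6004 * 0.8161 = 26.4593 m^2
Step 4 — application rate: Q/A = 227.612/26.4593 = 8.602 mm/hr
Therefore the application rate along the lateral = 8.602 mm/hr.


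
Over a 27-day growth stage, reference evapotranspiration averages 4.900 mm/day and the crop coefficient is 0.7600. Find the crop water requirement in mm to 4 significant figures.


Approach: apply the crop water requirement relation, CWR = ET0 * Kc * days.
CWR = 4.900 * 0.7600 * 27 = 100.5 mm
Therefore the crop water requirement = 100.5 mm.


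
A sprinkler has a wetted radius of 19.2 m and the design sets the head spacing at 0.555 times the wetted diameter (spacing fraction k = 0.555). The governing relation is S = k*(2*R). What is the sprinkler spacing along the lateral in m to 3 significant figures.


S = 0.555 * (2 * 19.2) = 21.3 m
Therefore the sprinkler spacing along the lateral = 21.3 m.


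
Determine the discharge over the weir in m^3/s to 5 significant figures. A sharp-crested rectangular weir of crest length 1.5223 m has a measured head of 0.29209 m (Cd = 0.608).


Approach: apply the rectangular weir equation, Q = (2/3)*Cd*L*sqrt(2g)*H^1.5.
Q = (2/3)*0.608*1.5223*sqrt(2*9.81)*0.29209^1.5 = 0.43146 m^3/s
Therefore the discharge over the weir = 0.43146 m^3/s.


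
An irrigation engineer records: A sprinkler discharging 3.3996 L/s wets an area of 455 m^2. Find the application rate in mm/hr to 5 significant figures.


Approach: apply the application rate relation, rate = (Q/A)*3600.
rate = (3.3996 / 455) * 3600 = 26.898 mm/hr
Therefore the application rate = 26.898 mm/hr.


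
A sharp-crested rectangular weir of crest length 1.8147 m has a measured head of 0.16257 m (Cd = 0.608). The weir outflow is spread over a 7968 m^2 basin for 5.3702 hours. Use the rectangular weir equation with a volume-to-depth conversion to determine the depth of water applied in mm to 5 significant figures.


Approach: apply the rectangular weir equation with a volume-to-depth conversion, Q = (2/3)*Cd*L*sqrt(2g)*H^1.5; d = Q*t/A * 1000.
Step 1 — weir discharge:
  Q = (2/3)*0.608*1.8147*sqrt(2*9.81)*0.16257^1.5 = 0.2135636 m^3/s
Step 2 — volume: V = 0.2135636 * 5.3702*3600 = 4128.766 m^3
Step 3 — depth: d = V/A * 1000 = 4128.766/7968 * 1000 = 518.17 mm
Therefore the depth of water applied = 518.17 mm.


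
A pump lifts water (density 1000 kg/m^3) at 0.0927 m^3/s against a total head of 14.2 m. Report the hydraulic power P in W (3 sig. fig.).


Approach: apply the hydraulic power relation, P = rho*g*Q*H.
P = 1000 * 9.81 * 0.0927 * 14.2 = 12900 W
Therefore the hydraulic power P = 12900 W.


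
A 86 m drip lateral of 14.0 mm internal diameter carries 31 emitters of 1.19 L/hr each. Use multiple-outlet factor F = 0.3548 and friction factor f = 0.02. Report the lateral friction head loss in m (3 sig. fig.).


Approach: apply Darcy-Weisbach with the multiple-outlet F-factor, Q = n*q/(3600*1000) m^3/s; v = Q/A; hf = F*f*(L/D)*(v^2/(2g)).
Q = 31*1.19/(3600*1000) = 1.0247e-05 m^3/s
A = pi*(14.0e-3/2)^2 = 1.5394e-04 m^2, so v = Q/A = 0.066567 m/s
hf = 0.3548*0.02*(86/0.0140)*(0.066567^2/(2*9.81)) = 0.00984 m
Therefore the lateral friction head loss = 0.00984 m.


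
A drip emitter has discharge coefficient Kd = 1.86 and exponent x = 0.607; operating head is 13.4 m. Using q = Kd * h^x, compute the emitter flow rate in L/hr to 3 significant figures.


q = 1.86 * 13.4^0.607 = 8.99 L/hr
Therefore the emitter flow rate = 8.99 L/hr.


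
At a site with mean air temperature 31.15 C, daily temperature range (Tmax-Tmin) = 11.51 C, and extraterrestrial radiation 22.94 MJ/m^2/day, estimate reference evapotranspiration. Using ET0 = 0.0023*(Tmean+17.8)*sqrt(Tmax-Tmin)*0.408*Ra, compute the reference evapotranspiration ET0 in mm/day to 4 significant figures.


ET0 = 0.0023*(31.15+17.8)*sqrt(11.51)*0.408*22.94 = 3.575 mm/day
Therefore the reference evapotranspiration ET0 = 3.575 mm/day.


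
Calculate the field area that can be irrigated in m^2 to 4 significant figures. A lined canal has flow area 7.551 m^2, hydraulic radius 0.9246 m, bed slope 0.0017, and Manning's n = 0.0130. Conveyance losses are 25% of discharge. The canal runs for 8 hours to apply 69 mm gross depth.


Approach: apply Manning's equation with a conveyance and depth budget, Q = (1/n)*A*R^(2/3)*S^(1/2); Q_field = Q*(1-loss); Area = Q_field*t/(d/1000).
Step 1 — canal discharge (Manning's equation):
  Q = (1/0.0130) * 7.551 * 0.9246^(2/3) * 0.0017^(1/2) = 22.7294 m^3/s
Step 2 — delivered flow: Q_field = 22.7294*(1 - 25/100) = 17.0471 m^3/s
Step 3 — volume delivered: V = 17.0471 * 8*3600 = 490955 m^3
Step 4 — area served: A = V / (depth/1000) = 490955 / 0.069 = 7115000 m^2
Therefore the field area that can be irrigated = 7115000 m^2.


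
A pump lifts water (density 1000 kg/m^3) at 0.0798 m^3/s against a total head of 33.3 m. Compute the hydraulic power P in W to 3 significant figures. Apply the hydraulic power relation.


Approach: apply the hydraulic power relation, P = rho*g*Q*H.
P = 1000 * 9.81 * 0.0798 * 33.3 = 26100 W
Therefore the hydraulic power P = 26100 W.


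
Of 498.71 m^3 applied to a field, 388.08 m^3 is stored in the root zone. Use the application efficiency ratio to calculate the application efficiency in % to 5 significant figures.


Approach: apply the application efficiency ratio, Ea = (stored/applied)*100.
Ea = (388.08/498.71)*100 = 77.817 %
Therefore the application efficiency = 77.817 %.


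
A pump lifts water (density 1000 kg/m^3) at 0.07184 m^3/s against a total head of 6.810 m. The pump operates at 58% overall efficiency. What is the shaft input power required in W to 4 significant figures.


Approach: apply hydraulic power then efficiency conversion, P = rho*g*Q*H; P_in = P/eta.
Step 1 — hydraulic power (P = rho*g*Q*H):
  P = 1000 * 9.81 * 0.07184 * 6.810 = 4799.35 W
Step 2 — input power: P_in = P/eta = 4799.35 / 0.58 = 8275 W
Therefore the shaft input power required = 8275 W.


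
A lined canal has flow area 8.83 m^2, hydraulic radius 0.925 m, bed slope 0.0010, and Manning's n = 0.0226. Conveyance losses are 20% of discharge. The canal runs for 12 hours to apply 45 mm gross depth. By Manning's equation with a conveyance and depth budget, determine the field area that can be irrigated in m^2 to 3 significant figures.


Approach: apply Manning's equation with a conveyance and depth budget, Q = (1/n)*A*R^(2/3)*S^(1/2); Q_field = Q*(1-loss); Area = Q_field*t/(d/1000).
Step 1 — canal discharge (Manning's equation):
  Q = (1/0.0226) * 8.83 * 0.925^(2/3) * 0.0010^(1/2) = 11.730 m^3/s
Step 2 — delivered flow: Q_field = 11.730*(1 - 20/100) = 9.3836 m^3/s
Step 3 — volume delivered: V = 9.3836 * 12*3600 = 405370 m^3
Step 4 — area served: A = V / (depth/1000) = 405370 / 0.045 = 9010000 m^2
Therefore the field area that can be irrigated = 9010000 m^2.


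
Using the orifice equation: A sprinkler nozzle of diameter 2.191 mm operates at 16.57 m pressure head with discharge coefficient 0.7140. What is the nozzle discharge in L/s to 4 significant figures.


Approach: apply the orifice equation, Q = Cd*A*sqrt(2*g*h), A = pi*(d/2)^2.
A = pi*(2.191e-3/2)^2 = 3.77029e-06 m^2
Q = 0.7140 * 3.77029e-06 * sqrt(2*9.81*16.57) * 1000 = 0.04854 L/s
Therefore the nozzle discharge = 0.04854 L/s.


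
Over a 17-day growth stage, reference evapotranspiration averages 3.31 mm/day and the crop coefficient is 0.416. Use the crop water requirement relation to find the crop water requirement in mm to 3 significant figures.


Approach: apply the crop water requirement relation, CWR = ET0 * Kc * days.
CWR = 3.31 * 0.416 * 17 = 23.4 mm
Therefore the crop water requirement = 23.4 mm.


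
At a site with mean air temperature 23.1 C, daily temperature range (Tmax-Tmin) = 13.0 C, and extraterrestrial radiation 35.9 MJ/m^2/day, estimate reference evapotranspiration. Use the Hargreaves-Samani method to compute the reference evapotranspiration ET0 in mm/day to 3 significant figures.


Approach: apply the Hargreaves-Samani method, ET0 = 0.0023*(Tmean+17.8)*sqrt(Tmax-Tmin)*0.408*Ra.
ET0 = 0.0023*(23.1+17.8)*sqrt(13.0)*0.408*35.9 = 4.97 mm/day
Therefore the reference evapotranspiration ET0 = 4.97 mm/day.


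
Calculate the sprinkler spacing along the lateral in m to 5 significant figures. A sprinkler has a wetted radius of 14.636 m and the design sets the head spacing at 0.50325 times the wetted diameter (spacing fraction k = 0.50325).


Approach: apply the sprinkler spacing rule (spacing as a fraction of wetted diameter), S = k*(2*R).
S = 0.50325 * (2 * 14.636) = 14.731 m
Therefore the sprinkler spacing along the lateral = 14.731 m.


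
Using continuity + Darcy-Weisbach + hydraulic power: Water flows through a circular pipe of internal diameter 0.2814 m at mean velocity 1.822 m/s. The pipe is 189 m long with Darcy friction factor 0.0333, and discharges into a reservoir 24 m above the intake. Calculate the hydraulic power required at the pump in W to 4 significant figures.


Approach: apply continuity + Darcy-Weisbach + hydraulic power, Q = A*v; hf = f*(L/D)*(v^2/(2g)); H = static + hf; P = rho*g*Q*H.
Step 1 — flow rate (continuity, Q = A*v):
  A = pi*(0.2814/2)^2 = 0.0621925 m^2
  Q = 0.0621925 * 1.822 = 0.113315 m^3/s
Step 2 — friction head loss (Darcy-Weisbach):
  hf = 0.0333 * (189/0.2814) * (1.822^2 / (2*9.81))
  hf = 3.78425 m
Step 3 — total head: H = 24 + 3.78425 = 27.7842 m
Step 4 — hydraulic power (P = rho*g*Q*H):
  P = 1000 * 9.81 * 0.113315 * 27.7842 = 30890 W
Therefore the hydraulic power required at the pump = 30890 W.


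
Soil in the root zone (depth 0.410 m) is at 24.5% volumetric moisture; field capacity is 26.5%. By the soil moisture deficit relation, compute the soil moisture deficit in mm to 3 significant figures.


Approach: apply the soil moisture deficit relation, SMD = (FC - theta)/100 * depth * 1000.
SMD = (26.5 - 24.5)/100 * 0.410 * 1000 = 8.20 mm
Therefore the soil moisture deficit = 8.20 mm.
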